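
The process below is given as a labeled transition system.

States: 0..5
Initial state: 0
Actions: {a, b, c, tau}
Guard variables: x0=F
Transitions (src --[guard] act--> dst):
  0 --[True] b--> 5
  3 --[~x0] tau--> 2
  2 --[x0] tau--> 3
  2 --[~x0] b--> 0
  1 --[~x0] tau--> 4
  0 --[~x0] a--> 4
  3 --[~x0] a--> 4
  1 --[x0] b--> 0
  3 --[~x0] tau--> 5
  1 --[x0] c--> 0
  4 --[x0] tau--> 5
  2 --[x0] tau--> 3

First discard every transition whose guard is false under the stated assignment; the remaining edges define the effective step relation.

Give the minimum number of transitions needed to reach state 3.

Layered search for 3:
  L0 = {0}
  L1 = {4,5}
3 never appears.

Answer: UNREACHABLE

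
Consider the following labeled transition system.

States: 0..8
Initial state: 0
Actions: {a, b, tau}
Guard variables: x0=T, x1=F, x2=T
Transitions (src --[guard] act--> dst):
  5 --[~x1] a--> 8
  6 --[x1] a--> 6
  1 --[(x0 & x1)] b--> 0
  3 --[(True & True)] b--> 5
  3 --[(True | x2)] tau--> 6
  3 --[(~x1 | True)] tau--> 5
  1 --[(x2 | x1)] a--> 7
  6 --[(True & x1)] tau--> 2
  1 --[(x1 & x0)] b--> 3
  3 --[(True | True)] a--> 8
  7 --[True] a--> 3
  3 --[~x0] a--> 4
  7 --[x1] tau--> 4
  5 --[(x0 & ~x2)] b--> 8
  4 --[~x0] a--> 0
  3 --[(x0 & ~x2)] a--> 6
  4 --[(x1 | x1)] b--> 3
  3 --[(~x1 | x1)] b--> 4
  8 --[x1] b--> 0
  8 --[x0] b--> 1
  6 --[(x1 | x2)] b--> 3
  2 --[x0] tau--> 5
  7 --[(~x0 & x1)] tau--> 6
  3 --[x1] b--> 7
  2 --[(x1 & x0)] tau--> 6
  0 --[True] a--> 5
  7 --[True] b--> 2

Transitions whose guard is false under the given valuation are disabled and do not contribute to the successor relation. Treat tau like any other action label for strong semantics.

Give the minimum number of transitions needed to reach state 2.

Breadth-first toward 2:
  L0 = {0}
  L1 = {5}
  L2 = {8}
  L3 = {1}
  L4 = {7}
  L5 = {2,3}
first hit 2 at d=5 via a·a·b·a·b

Answer: 5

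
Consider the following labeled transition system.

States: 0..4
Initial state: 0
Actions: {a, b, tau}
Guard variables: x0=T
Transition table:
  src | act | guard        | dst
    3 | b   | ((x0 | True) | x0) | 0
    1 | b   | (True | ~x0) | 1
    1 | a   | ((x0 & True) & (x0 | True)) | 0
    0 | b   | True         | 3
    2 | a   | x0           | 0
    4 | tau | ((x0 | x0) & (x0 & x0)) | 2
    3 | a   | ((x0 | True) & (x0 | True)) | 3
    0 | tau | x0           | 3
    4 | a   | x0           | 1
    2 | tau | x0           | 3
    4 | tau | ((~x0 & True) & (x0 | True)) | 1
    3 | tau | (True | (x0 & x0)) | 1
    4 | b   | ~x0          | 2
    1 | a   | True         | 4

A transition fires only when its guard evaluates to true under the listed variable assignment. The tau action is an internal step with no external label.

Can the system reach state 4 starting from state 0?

Answer: REACHABLE

Trace:
Guard filter leaves 12 enabled edge(s).
Layer 0: {0}
Layer 1: {3}  now seen {0,3}
Layer 2: {1}  now seen {0,1,3}
Layer 3: {4}  now seen {0,1,3,4}
Layer 4: {2}  now seen {0,1,2,3,4}
Reachable = {0,1,2,3,4}
Path to 4: b·tau·a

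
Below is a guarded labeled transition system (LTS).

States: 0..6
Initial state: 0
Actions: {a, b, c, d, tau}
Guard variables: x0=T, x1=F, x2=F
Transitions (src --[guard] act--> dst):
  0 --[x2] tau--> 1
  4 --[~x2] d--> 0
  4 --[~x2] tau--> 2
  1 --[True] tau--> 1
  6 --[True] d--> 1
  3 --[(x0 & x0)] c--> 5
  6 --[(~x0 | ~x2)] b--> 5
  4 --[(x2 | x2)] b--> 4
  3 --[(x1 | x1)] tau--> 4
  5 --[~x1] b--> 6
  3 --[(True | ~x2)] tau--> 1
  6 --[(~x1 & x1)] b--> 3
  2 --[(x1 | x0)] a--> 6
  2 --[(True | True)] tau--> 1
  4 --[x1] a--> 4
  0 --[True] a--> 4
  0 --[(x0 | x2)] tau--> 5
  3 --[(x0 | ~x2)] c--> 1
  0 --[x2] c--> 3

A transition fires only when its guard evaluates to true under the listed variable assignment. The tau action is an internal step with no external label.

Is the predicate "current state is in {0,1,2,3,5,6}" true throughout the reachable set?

Inv-set: {0,1,2,3,5,6}
R = {0,1,2,4,5,6}
  0: ok
  1: ok
  2: ok
  4: outside
  5: ok
  6: ok
reach 4 via a — violates

Answer: INVARIANT VIOLATED at state 4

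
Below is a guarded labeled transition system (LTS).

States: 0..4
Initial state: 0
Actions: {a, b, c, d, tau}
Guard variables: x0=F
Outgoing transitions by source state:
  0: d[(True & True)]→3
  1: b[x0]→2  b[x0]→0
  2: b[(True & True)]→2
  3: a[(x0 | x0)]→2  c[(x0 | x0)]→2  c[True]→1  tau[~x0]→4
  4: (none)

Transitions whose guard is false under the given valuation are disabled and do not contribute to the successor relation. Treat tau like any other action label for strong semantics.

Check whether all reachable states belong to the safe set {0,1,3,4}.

Answer: INVARIANT HOLDS

Trace:
Safe = {0,1,3,4}
Reachable = {0,1,3,4}
  0: ok
  1: ok
  3: ok
  4: ok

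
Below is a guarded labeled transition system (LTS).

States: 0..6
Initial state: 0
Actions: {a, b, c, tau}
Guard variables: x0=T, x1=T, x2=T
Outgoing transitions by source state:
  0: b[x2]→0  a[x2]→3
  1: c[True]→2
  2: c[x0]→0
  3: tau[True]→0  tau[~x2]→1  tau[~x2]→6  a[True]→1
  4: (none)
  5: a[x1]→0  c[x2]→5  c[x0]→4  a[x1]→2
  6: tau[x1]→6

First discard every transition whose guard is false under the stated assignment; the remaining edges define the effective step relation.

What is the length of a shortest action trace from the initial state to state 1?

Answer: 2

Working:
BFS to 1:
  L0 = {0}
  L1 = {3}
  L2 = {1}
1 enters at depth 2; path a·a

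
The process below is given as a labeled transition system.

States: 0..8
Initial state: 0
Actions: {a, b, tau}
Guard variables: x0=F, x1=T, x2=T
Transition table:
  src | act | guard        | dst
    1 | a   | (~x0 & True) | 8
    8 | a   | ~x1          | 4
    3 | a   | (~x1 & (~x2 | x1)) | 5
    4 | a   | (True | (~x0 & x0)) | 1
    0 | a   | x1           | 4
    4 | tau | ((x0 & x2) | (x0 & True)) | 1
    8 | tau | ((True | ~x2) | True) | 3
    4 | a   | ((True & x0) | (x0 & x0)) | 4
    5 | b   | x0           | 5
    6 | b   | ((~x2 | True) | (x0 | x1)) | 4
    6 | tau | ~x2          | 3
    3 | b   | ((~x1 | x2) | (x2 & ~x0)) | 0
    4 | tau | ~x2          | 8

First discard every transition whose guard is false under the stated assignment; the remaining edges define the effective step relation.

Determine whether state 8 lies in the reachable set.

After dropping false guards: 6 live edges.
L0 = {0}
L1 = {4}  total {0,4}
L2 = {1}  total {0,1,4}
L3 = {8}  total {0,1,4,8}
L4 = {3}  total {0,1,3,4,8}
Reach set: {0,1,3,4,8}
trace reaching 8: a·a·a

Answer: REACHABLE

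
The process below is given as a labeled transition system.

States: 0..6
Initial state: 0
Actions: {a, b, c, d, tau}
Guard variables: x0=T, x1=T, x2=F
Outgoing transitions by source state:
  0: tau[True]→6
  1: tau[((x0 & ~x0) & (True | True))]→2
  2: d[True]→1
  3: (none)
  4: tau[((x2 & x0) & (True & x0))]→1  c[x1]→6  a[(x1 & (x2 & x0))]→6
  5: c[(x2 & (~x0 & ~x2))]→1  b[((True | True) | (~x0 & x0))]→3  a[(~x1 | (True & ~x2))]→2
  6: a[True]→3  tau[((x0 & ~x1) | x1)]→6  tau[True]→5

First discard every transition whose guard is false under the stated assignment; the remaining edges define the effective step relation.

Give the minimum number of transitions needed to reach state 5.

Answer: 2

Working:
Breadth-first toward 5:
  L0 = {0}
  L1 = {6}
  L2 = {3,5}
depth(5)=2, e.g. tau·tau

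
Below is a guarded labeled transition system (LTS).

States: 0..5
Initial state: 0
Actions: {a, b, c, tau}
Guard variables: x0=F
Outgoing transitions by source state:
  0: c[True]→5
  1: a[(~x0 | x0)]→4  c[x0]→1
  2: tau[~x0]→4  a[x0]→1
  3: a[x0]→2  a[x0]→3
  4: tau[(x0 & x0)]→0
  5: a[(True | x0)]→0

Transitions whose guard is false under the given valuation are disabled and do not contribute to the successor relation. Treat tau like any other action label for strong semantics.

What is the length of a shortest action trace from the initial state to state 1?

Answer: UNREACHABLE

Trace:
Breadth-first toward 1:
  L0 = {0}
  L1 = {5}
1 never appears.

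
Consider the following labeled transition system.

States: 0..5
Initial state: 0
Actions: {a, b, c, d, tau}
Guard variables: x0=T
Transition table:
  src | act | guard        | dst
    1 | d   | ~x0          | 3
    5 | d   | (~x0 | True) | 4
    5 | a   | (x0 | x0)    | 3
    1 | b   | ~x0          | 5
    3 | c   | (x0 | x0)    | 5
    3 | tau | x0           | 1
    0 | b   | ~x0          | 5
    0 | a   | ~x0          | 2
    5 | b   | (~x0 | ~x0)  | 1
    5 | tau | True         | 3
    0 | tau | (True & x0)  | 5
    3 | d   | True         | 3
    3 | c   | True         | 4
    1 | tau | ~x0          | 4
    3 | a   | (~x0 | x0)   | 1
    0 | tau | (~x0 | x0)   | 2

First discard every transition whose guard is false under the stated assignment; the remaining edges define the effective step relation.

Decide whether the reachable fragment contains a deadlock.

Answer: DEADLOCK at state 1

Working:
Reachable = {0,1,2,3,4,5}
  0: tau→2  tau→5  [2 exit(s)]
  1: ∅  [deadlock]
  2: ∅  [deadlock]
  3: a→1  c→4  c→5  d→3  tau→1  [5 exit(s)]
  4: ∅  [deadlock]
  5: a→3  d→4  tau→3  [3 exit(s)]
trace reaching 1: tau·a·tau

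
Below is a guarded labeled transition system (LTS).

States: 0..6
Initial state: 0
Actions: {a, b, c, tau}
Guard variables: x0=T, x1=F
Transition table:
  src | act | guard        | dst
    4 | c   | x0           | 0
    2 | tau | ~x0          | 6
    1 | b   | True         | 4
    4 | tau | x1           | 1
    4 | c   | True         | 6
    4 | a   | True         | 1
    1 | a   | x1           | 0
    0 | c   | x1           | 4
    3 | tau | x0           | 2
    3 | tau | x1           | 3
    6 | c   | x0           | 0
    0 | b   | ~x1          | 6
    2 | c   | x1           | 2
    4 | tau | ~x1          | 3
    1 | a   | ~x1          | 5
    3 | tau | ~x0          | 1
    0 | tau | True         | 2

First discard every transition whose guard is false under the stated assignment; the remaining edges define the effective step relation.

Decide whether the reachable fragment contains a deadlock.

Answer: DEADLOCK at state 2

Analysis:
Reachable = {0,2,6}
  0: b→6  tau→2  [2 exit(s)]
  2: ∅  [no exit]
  6: c→0  [1 exit(s)]
Path to 2: tau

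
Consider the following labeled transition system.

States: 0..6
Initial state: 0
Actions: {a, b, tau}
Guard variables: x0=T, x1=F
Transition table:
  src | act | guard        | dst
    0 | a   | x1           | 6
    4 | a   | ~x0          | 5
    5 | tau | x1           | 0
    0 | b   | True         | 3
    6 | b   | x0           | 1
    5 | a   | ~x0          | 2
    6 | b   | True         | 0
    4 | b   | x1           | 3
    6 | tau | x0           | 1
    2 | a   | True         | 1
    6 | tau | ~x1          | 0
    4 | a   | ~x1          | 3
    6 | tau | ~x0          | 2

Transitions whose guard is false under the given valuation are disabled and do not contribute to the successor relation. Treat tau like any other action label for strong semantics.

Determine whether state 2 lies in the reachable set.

Answer: UNREACHABLE

Trace:
7 transition(s) survive guard evaluation.
Layer 0: {0}
Layer 1: {3}  now seen {0,3}
R = {0,3}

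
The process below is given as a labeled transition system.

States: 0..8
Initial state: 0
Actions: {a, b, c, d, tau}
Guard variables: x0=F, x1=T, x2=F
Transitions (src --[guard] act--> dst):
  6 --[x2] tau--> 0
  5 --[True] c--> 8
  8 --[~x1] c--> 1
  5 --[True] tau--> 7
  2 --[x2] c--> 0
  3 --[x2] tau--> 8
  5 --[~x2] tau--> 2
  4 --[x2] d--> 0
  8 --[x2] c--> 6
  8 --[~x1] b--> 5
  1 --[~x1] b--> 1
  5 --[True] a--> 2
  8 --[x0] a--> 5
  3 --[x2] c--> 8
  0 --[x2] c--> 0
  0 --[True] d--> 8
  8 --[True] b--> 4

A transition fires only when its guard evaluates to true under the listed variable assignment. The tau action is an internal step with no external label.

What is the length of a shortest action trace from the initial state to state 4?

Answer: 2

Analysis:
Breadth-first toward 4:
  L0 = {0}
  L1 = {8}
  L2 = {4}
4 enters at depth 2; path d·b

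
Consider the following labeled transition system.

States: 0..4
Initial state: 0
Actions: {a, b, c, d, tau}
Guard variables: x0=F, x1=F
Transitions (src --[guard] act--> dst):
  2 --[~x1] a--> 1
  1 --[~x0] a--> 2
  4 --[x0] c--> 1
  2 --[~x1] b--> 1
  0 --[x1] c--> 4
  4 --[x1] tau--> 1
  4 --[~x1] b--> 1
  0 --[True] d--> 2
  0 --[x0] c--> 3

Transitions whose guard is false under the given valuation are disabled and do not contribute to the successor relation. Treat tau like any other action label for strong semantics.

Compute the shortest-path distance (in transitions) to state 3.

Answer: UNREACHABLE

Analysis:
Layered search for 3:
  L0 = {0}
  L1 = {2}
  L2 = {1}
3 never appears.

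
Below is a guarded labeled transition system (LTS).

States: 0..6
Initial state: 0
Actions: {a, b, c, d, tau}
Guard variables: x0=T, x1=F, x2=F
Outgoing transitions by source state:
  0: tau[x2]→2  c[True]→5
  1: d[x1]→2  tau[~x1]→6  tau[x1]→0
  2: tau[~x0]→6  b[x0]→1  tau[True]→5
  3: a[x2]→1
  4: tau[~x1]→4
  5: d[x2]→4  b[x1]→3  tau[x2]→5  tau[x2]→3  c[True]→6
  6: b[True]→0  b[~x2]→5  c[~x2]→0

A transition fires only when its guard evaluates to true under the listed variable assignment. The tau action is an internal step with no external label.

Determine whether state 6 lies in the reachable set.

Answer: REACHABLE

Analysis:
After dropping false guards: 9 live edges.
L0 = {0}
L1 = {5}  now seen {0,5}
L2 = {6}  now seen {0,5,6}
R = {0,5,6}
witness 6: c·c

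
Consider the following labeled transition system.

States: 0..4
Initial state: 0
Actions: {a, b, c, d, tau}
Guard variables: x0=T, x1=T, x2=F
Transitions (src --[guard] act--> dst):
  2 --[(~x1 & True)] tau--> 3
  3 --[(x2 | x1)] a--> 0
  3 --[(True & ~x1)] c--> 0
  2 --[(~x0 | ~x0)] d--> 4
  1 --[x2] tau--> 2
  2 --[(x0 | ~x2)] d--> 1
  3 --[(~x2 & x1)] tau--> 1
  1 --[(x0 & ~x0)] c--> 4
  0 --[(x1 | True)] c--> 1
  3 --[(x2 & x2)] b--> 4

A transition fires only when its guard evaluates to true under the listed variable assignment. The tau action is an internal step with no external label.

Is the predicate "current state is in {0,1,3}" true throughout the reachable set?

Answer: INVARIANT HOLDS

Trace:
Safe = {0,1,3}
R = {0,1}
  0: ok
  1: ok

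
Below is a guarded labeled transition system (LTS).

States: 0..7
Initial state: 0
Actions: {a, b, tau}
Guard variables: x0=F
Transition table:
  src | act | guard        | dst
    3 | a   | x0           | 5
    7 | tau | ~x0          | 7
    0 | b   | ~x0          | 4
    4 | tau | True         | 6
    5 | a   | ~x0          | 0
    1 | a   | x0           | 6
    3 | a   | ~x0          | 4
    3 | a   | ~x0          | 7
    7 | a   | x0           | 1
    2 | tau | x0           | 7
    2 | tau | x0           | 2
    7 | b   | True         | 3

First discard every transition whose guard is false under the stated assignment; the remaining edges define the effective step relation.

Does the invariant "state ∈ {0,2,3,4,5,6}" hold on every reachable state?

Answer: INVARIANT HOLDS

Working:
Safe = {0,2,3,4,5,6}
R = {0,4,6}
  0: ✓
  4: ✓
  6: ✓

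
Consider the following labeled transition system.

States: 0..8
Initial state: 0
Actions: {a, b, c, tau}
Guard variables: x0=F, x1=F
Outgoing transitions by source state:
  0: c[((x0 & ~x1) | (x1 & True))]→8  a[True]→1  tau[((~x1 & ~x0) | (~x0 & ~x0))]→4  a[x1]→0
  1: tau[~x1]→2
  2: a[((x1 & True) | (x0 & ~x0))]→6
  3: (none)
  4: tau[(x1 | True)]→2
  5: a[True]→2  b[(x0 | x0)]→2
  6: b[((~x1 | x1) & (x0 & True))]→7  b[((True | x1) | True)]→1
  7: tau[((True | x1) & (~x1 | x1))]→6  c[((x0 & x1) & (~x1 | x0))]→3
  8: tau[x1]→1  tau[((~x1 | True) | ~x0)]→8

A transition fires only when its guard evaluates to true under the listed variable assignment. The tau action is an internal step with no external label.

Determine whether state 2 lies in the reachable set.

8 transition(s) survive guard evaluation.
Layer 0: {0}
Layer 1: {1,4}  cumulative {0,1,4}
Layer 2: {2}  cumulative {0,1,2,4}
R = {0,1,2,4}
trace reaching 2: a·tau

Answer: REACHABLE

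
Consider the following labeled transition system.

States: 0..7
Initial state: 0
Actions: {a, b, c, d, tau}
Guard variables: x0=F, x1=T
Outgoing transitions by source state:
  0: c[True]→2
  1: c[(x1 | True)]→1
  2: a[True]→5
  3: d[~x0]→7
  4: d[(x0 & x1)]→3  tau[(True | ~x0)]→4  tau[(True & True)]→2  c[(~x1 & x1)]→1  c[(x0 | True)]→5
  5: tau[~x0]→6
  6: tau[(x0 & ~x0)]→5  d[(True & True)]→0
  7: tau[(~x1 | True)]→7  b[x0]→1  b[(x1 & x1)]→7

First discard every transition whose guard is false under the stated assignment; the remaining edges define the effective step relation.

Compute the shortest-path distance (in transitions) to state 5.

Answer: 2

Analysis:
Layered search for 5:
  Layer 0: {0}
  Layer 1: {2}
  Layer 2: {5}
5 enters at depth 2; path c·a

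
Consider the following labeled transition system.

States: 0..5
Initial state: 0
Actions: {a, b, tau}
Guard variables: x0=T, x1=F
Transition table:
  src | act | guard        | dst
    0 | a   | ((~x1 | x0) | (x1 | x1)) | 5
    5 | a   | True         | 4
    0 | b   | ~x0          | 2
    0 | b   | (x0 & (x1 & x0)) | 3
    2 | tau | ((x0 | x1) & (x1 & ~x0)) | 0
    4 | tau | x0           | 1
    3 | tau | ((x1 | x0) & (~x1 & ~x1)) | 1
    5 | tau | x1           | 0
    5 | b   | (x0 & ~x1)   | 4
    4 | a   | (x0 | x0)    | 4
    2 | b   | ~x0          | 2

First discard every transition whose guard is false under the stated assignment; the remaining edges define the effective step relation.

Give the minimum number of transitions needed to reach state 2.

Breadth-first toward 2:
  depth 0: {0}
  depth 1: {5}
  depth 2: {4}
  depth 3: {1}
2 never appears.

Answer: UNREACHABLE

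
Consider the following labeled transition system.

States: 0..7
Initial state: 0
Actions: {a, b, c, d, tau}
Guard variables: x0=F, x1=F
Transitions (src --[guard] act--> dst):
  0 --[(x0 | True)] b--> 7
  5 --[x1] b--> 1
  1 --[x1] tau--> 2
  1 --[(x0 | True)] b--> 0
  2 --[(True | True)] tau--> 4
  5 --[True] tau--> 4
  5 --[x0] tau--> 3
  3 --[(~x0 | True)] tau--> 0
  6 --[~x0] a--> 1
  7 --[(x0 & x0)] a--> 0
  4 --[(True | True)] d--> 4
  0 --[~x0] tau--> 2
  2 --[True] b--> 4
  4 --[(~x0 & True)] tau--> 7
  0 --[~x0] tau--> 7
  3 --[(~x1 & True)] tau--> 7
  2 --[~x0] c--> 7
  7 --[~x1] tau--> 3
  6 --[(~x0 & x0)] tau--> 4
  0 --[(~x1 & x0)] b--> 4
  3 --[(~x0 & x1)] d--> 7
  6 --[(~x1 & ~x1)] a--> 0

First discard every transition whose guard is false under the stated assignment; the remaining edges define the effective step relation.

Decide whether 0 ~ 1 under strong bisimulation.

Refine partition for ~:
  P[0] = {{0,1,2,3,4,5,6,7}}
  P[1] = {{0},{1},{2},{3,5,7},{4},{6}}
  P[2] = {{0},{1},{2},{3},{4},{5},{6},{7}}
stable after 3 split(s): 8 block(s)
0∈{0}, 1∈{1}

Answer: NOT BISIMILAR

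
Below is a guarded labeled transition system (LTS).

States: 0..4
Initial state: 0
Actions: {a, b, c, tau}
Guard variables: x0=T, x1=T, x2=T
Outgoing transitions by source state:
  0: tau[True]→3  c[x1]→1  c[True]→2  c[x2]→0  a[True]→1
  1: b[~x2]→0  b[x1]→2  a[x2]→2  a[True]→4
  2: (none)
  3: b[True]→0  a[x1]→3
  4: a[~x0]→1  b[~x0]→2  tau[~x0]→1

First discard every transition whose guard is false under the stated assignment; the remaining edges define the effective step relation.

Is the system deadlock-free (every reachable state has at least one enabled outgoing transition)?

Reachable = {0,1,2,3,4}
  0: a→1  c→0  c→1  c→2  tau→3  [deg 5]
  1: a→2  a→4  b→2  [deg 3]
  2: ∅  [no exit]
  3: a→3  b→0  [deg 2]
  4: ∅  [no exit]
trace reaching 2: c

Answer: DEADLOCK at state 2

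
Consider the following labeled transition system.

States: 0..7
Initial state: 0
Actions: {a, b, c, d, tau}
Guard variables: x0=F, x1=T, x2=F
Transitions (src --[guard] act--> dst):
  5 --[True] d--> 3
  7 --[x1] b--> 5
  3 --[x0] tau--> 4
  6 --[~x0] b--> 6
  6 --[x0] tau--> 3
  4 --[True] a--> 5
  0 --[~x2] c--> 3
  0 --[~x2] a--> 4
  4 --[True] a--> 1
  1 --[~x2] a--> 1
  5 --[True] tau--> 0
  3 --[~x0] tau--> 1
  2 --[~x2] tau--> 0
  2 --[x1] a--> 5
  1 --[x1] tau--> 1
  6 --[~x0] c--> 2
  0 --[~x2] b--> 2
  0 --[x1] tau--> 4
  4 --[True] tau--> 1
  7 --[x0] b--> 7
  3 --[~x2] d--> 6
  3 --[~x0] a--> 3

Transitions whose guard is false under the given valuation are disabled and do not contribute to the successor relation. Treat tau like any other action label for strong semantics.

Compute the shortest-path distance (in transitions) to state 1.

Layered search for 1:
  L0 = {0}
  L1 = {2,3,4}
  L2 = {1,5,6}
1 enters at depth 2; path a·a

Answer: 2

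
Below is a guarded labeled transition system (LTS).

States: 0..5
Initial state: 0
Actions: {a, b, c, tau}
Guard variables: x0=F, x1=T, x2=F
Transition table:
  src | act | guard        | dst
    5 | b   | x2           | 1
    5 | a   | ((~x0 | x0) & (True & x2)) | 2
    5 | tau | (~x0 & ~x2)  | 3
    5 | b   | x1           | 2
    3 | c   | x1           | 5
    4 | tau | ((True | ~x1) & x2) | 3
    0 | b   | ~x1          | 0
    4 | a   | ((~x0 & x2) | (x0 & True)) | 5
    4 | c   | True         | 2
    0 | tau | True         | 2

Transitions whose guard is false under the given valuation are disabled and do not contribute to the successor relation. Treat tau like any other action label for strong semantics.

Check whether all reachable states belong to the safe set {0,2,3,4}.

Allowed set {0,2,3,4}
Reach set: {0,2}
  0: ✓
  2: ✓

Answer: INVARIANT HOLDS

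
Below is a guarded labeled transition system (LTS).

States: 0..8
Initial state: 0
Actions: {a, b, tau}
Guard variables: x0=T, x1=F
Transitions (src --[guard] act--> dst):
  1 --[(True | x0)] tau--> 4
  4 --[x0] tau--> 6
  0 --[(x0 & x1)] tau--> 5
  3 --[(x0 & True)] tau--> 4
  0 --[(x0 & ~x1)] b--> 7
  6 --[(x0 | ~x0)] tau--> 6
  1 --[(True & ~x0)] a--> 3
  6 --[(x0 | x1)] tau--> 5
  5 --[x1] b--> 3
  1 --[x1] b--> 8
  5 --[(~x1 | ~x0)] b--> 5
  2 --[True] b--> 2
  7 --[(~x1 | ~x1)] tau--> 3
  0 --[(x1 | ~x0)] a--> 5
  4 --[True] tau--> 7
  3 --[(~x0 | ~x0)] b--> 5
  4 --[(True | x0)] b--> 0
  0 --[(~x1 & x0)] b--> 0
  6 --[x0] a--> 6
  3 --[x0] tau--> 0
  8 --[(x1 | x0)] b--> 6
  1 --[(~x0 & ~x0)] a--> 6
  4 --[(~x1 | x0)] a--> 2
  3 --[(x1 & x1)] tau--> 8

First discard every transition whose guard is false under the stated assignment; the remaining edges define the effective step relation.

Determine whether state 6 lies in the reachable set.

Answer: REACHABLE

Trace:
16 transition(s) survive guard evaluation.
Layer 0: {0}
Layer 1: {7}  cumulative {0,7}
Layer 2: {3}  cumulative {0,3,7}
Layer 3: {4}  cumulative {0,3,4,7}
Layer 4: {2,6}  cumulative {0,2,3,4,6,7}
Layer 5: {5}  cumulative {0,2,3,4,5,6,7}
R = {0,2,3,4,5,6,7}
witness 6: b·tau·tau·tau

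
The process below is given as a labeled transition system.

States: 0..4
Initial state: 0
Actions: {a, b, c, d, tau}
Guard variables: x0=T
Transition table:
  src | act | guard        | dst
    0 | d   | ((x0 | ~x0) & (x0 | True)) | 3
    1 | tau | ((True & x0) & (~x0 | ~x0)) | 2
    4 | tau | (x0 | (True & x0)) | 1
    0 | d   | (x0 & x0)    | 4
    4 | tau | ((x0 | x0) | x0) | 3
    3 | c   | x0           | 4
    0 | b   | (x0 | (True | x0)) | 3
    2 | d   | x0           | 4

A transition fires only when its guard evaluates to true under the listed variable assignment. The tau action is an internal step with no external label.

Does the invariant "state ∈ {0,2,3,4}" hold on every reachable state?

Inv-set: {0,2,3,4}
Reach set: {0,1,3,4}
  0: ✓
  1: ✗ unsafe
  3: ✓
  4: ✓
witness against invariant: d·tau → 1

Answer: INVARIANT VIOLATED at state 1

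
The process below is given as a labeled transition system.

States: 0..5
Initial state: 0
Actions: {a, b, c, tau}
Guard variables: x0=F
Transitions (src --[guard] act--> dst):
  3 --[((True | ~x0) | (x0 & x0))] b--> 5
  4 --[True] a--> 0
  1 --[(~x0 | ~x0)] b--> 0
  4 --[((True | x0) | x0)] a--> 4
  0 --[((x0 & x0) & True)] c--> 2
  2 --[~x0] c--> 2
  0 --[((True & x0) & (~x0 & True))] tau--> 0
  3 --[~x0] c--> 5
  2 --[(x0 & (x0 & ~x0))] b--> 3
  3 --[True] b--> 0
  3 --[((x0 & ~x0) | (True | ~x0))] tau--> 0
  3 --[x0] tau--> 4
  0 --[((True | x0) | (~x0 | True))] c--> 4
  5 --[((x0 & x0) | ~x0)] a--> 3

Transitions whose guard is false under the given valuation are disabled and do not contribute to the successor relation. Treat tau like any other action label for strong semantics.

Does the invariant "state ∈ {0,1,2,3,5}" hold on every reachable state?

Inv-set: {0,1,2,3,5}
R = {0,4}
  0: safe
  4: VIOLATES
reach 4 via c — violates

Answer: INVARIANT VIOLATED at state 4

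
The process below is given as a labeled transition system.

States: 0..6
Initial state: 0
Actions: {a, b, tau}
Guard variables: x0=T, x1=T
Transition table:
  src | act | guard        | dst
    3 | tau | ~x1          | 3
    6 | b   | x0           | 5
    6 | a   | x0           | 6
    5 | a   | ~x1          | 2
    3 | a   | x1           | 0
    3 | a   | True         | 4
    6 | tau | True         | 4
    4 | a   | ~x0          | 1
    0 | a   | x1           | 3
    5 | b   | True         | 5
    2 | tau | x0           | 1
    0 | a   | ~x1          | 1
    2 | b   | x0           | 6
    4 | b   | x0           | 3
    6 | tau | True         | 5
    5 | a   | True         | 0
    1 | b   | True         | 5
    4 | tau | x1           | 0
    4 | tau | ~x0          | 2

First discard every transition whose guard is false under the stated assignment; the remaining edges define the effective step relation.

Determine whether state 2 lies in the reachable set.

14 transition(s) survive guard evaluation.
depth 0: {0}
depth 1: {3}  cumulative {0,3}
depth 2: {4}  cumulative {0,3,4}
R = {0,3,4}

Answer: UNREACHABLE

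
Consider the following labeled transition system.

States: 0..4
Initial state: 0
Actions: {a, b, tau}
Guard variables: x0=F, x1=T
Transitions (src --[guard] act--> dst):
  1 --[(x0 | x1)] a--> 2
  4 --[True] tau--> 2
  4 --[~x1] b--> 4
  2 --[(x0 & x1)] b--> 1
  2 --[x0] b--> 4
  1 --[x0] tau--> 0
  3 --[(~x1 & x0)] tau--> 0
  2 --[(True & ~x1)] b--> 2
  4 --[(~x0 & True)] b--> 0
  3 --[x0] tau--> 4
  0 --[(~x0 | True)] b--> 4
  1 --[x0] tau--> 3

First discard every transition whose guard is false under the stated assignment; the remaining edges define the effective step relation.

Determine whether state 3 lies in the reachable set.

Guard filter leaves 4 enabled edge(s).
Layer 0: {0}
Layer 1: {4}  total {0,4}
Layer 2: {2}  total {0,2,4}
Reachable = {0,2,4}

Answer: UNREACHABLE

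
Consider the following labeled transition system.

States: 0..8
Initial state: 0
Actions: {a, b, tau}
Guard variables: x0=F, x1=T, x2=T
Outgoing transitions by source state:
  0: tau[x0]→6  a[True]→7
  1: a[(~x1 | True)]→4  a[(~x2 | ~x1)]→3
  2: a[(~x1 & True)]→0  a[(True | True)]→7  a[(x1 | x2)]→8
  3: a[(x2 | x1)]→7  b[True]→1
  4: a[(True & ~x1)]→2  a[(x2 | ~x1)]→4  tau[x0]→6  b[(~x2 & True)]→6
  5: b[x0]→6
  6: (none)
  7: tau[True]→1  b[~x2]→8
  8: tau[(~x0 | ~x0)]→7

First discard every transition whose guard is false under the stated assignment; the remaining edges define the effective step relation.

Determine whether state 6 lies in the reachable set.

9 transition(s) survive guard evaluation.
depth 0: {0}
depth 1: {7}  now seen {0,7}
depth 2: {1}  now seen {0,1,7}
depth 3: {4}  now seen {0,1,4,7}
Reachable = {0,1,4,7}

Answer: UNREACHABLE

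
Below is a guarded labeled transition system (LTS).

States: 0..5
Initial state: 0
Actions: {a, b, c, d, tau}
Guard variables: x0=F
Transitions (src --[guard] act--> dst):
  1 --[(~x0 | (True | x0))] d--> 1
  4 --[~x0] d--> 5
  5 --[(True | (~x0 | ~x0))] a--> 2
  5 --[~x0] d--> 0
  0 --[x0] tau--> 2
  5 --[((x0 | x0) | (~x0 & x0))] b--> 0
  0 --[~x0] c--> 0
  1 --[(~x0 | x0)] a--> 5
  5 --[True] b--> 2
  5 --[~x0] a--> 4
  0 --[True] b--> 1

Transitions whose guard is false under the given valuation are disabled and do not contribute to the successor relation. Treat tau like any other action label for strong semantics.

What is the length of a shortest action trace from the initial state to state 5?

Answer: 2

Working:
Breadth-first toward 5:
  Layer 0: {0}
  Layer 1: {1}
  Layer 2: {5}
5 enters at depth 2; path b·a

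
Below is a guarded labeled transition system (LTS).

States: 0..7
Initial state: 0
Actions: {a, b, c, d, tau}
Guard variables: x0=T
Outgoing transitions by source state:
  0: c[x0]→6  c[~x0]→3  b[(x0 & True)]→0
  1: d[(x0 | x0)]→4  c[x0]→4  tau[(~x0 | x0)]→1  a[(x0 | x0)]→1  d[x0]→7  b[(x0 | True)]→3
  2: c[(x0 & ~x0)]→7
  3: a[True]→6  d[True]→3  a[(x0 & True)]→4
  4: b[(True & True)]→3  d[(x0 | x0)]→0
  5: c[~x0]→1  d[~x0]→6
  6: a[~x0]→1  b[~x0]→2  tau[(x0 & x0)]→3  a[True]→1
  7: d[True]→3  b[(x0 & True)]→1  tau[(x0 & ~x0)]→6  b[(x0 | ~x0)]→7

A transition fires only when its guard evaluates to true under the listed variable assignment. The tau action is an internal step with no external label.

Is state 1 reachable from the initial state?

Guard filter leaves 18 enabled edge(s).
depth 0: {0}
depth 1: {6}  now seen {0,6}
depth 2: {1,3}  now seen {0,1,3,6}
depth 3: {4,7}  now seen {0,1,3,4,6,7}
R = {0,1,3,4,6,7}
trace reaching 1: c·a

Answer: REACHABLE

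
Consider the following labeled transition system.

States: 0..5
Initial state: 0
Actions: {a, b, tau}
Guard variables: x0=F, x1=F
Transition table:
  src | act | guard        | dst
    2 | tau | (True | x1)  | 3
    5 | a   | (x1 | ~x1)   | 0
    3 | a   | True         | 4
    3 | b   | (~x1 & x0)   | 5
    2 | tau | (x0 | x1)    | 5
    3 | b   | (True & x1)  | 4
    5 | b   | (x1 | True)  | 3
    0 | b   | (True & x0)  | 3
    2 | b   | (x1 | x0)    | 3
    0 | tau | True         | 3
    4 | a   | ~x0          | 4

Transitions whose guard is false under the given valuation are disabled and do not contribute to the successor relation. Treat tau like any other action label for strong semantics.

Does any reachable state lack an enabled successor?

Answer: DEADLOCK-FREE

Trace:
Reach set: {0,3,4}
  0: tau→3  [1 out]
  3: a→4  [1 out]
  4: a→4  [1 out]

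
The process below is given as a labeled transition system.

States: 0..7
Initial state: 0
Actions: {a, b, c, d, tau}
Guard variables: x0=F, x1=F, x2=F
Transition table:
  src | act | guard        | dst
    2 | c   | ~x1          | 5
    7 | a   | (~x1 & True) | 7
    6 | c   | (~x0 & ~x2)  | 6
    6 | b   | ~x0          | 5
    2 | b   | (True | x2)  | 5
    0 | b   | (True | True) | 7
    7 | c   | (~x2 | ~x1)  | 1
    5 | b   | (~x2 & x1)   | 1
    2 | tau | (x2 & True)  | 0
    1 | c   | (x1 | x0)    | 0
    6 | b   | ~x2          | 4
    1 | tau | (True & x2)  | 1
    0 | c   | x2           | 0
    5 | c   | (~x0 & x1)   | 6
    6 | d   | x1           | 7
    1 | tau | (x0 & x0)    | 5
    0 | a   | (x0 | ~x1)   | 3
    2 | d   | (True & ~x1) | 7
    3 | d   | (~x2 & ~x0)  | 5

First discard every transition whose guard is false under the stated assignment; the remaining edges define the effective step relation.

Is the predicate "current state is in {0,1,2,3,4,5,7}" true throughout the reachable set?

Answer: INVARIANT HOLDS

Trace:
Allowed set {0,1,2,3,4,5,7}
Reachable = {0,1,3,5,7}
  0: ok
  1: ok
  3: ok
  5: ok
  7: ok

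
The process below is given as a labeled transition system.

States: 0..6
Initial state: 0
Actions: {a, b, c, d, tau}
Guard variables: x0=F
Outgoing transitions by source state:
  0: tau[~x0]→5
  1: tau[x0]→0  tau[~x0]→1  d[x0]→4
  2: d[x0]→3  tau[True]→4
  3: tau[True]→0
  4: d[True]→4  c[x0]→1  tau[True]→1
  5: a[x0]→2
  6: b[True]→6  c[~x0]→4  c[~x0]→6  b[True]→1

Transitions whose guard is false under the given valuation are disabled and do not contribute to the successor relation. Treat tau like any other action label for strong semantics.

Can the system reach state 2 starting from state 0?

After dropping false guards: 10 live edges.
Layer 0: {0}
Layer 1: {5}  total {0,5}
R = {0,5}

Answer: UNREACHABLE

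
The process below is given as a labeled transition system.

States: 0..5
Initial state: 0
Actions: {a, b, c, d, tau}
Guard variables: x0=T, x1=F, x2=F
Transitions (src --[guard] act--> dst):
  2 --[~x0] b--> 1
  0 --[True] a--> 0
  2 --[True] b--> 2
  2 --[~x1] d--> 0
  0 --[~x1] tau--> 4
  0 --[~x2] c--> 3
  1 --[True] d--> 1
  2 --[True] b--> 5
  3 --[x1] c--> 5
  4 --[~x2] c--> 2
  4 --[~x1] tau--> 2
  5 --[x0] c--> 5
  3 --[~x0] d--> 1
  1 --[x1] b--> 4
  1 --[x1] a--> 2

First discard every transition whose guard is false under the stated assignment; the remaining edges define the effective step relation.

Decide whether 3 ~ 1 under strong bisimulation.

Bisimulation quotient by refinement:
  round 0: {{0,1,2,3,4,5}}
  round 1: {{0},{1},{2},{3},{4},{5}}
stable after 2 split(s): 6 block(s)
3∈{3}, 1∈{1}

Answer: NOT BISIMILAR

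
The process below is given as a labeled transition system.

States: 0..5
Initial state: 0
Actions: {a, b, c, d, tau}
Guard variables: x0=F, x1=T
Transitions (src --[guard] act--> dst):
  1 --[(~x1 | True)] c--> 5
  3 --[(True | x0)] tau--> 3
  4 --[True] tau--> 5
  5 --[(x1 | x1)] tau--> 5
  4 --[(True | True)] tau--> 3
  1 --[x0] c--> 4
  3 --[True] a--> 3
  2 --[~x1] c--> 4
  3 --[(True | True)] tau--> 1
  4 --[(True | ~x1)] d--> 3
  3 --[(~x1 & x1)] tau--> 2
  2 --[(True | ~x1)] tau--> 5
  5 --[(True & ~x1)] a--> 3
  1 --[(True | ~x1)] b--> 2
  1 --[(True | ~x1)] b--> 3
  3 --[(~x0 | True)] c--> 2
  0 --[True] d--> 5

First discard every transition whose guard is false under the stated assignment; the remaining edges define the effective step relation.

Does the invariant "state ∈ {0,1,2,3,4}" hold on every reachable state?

Safe = {0,1,2,3,4}
Reach set: {0,5}
  0: ok
  5: VIOLATES
reach 5 via d — violates

Answer: INVARIANT VIOLATED at state 5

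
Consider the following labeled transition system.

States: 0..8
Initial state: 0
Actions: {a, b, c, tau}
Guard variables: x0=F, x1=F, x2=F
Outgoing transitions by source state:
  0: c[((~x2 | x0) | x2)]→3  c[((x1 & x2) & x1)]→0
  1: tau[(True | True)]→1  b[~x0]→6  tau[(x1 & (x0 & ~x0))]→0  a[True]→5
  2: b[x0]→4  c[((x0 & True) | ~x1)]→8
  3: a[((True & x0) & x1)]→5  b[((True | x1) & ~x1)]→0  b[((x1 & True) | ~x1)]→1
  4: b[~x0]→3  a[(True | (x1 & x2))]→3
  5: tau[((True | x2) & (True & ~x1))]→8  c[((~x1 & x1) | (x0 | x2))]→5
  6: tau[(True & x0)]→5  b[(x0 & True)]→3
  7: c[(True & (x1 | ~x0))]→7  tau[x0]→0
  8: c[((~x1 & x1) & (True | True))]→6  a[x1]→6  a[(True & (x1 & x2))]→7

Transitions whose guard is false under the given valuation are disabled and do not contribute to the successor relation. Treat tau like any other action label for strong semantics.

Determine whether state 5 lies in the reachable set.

11 transition(s) survive guard evaluation.
Layer 0: {0}
Layer 1: {3}  now seen {0,3}
Layer 2: {1}  now seen {0,1,3}
Layer 3: {5,6}  now seen {0,1,3,5,6}
Layer 4: {8}  now seen {0,1,3,5,6,8}
Reach set: {0,1,3,5,6,8}
trace reaching 5: c·b·a

Answer: REACHABLE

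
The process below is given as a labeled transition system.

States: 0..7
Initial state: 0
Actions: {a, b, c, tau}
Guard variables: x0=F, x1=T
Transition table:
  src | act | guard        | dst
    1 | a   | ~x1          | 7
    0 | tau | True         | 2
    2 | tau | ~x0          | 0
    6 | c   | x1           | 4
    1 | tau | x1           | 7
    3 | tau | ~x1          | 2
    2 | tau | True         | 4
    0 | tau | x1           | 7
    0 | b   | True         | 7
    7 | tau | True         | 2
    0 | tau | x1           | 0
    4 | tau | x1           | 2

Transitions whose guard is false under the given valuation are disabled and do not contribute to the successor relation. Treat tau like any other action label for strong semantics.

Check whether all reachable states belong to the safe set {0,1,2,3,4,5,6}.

Inv-set: {0,1,2,3,4,5,6}
Reachable = {0,2,4,7}
  0: safe
  2: safe
  4: safe
  7: outside
witness against invariant: tau → 7

Answer: INVARIANT VIOLATED at state 7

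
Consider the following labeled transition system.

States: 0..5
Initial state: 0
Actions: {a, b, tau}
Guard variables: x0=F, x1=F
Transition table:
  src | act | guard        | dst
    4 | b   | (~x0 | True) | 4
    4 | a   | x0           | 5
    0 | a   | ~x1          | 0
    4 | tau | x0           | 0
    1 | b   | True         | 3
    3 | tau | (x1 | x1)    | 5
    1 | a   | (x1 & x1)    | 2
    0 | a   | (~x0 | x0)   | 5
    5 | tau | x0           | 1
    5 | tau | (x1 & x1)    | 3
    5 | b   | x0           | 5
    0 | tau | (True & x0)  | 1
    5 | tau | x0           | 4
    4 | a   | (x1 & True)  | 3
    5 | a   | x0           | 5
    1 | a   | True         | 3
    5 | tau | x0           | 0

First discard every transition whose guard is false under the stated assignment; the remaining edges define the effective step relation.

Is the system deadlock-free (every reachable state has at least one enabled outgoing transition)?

Answer: DEADLOCK at state 5

Working:
Reach set: {0,5}
  0: a→0  a→5  [2 out]
  5: ∅  [deadlock]
trace reaching 5: a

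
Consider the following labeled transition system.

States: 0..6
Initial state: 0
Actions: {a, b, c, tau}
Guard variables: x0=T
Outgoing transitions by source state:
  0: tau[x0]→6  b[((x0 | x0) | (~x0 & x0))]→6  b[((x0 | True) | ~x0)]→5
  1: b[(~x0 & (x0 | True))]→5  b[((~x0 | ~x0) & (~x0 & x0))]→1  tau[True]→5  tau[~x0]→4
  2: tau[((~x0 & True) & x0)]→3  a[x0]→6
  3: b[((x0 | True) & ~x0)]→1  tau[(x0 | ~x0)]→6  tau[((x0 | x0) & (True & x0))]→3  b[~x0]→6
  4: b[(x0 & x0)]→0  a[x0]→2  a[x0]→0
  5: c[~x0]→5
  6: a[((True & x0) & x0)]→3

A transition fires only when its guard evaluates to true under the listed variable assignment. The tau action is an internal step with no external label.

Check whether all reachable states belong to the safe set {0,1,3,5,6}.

Answer: INVARIANT HOLDS

Trace:
Allowed set {0,1,3,5,6}
Reach set: {0,3,5,6}
  0: safe
  3: safe
  5: safe
  6: safe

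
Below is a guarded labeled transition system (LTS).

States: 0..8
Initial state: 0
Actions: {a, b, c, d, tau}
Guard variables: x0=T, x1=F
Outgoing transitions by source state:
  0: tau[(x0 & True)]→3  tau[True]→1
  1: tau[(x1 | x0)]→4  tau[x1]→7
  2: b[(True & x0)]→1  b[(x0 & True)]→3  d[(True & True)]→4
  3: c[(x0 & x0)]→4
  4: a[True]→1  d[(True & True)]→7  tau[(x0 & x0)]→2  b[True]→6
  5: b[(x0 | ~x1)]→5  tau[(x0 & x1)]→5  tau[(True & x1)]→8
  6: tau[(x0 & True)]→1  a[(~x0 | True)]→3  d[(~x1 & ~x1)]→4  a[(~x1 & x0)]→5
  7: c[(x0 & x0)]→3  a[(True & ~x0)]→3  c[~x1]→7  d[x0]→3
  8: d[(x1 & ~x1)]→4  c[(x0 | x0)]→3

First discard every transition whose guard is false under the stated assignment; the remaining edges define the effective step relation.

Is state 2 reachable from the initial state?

Answer: REACHABLE

Working:
After dropping false guards: 20 live edges.
depth 0: {0}
depth 1: {1,3}  cumulative {0,1,3}
depth 2: {4}  cumulative {0,1,3,4}
depth 3: {2,6,7}  cumulative {0,1,2,3,4,6,7}
depth 4: {5}  cumulative {0,1,2,3,4,5,6,7}
R = {0,1,2,3,4,5,6,7}
trace reaching 2: tau·tau·tau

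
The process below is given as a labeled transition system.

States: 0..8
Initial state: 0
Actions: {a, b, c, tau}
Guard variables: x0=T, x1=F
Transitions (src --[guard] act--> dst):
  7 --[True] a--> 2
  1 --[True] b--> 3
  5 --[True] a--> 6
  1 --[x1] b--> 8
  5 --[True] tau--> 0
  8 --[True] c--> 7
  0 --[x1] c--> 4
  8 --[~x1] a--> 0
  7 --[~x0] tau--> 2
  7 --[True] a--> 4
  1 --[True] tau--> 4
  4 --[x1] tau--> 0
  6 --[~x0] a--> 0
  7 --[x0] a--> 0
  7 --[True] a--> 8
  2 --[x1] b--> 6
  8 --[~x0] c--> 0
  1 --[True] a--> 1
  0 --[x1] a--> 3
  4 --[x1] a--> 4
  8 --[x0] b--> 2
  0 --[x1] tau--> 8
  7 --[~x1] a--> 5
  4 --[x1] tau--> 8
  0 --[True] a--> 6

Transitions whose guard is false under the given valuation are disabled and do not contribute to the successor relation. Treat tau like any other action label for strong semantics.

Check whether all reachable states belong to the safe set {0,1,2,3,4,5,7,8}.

Safe = {0,1,2,3,4,5,7,8}
Reach set: {0,6}
  0: ok
  6: VIOLATES
witness against invariant: a → 6

Answer: INVARIANT VIOLATED at state 6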